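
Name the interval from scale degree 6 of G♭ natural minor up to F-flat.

Scale degree 6 of Gb natural minor is Ebb.
Ebb up to Fb: letters E→F make it a second; 2 semitones makes it major.

major second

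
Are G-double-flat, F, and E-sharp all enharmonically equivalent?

Yes

Gbb is pitch class 5; F is pitch class 5; E# is pitch class 5.
All spellings map to pitch class 5, so they are enharmonically equivalent.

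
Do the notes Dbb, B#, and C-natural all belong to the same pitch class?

Yes

Dbb = pitch class 0 and B# = pitch class 0 and C = pitch class 0 — the same pitch class, so they are enharmonic equivalents.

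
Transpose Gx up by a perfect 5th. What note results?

D##

A fifth above G lands on the letter D.
A perfect fifth spans 7 semitones, so G## moves to pitch class 4. On the letter D that is D##.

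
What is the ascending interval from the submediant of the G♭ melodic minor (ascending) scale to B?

The submediant of Gb melodic minor (ascending) is Eb.
Eb up to B: letters E→B make it a fifth; 8 semitones makes it augmented.

augmented fifth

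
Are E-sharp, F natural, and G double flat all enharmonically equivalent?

Yes

E# = pitch class 5 and F = pitch class 5 and Gbb = pitch class 5 — the same pitch class, so they are enharmonic equivalents.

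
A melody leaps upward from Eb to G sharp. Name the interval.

augmented third

The letter names run E→G, a span of 2 letter steps, so the interval is some kind of third.
Eb to G# is 5 semitones. A major third is 4, so 5 makes it augmented.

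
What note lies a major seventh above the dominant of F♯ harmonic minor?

B#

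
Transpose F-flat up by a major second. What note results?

Gb

F up a major second is G, so the target letter is G.
From Fb, a major second is 2 semitones up: Gb.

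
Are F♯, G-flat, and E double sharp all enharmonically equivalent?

F# = pitch class 6 and Gb = pitch class 6 and E## = pitch class 6 — the same pitch class, so they are enharmonic equivalents.

Yes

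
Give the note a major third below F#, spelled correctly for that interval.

F down a major third is Db, so the target letter is D.
From F#, a major third is 4 semitones down: D.

D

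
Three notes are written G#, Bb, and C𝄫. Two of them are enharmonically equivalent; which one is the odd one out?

G#

In 12-tone equal temperament, enharmonic equivalents share a pitch class. G# is pitch class 8; Bb is pitch class 10; Cbb is pitch class 10.
Bb and Cbb share pitch class 10, while G# is pitch class 8.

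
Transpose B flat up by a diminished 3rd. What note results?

A third above B lands on the letter D.
A diminished third spans 2 semitones, so Bb moves to pitch class 0. On the letter D that is Dbb.

Dbb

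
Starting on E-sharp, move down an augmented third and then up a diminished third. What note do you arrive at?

An augmented third down from E# is C (letter C, 5 semitones down).
A diminished third up from C is Ebb (letter E, 2 semitones up).

Ebb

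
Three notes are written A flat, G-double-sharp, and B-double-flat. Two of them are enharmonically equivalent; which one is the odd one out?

Ab

In 12-tone equal temperament, enharmonic equivalents share a pitch class. Ab is pitch class 8; G## is pitch class 9; Bbb is pitch class 9.
G## and Bbb share pitch class 9, while Ab is pitch class 8.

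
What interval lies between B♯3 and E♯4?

perfect fourth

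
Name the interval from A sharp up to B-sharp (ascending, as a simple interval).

major second

The letter names run A→B, a span of 1 letter step, so the interval is some kind of second.
A# to B# is 2 semitones. A major second is 2, so 2 makes it major.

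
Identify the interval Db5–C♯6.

augmented seventh

Counting letters D–E–F–G–A–B–C gives a seventh.
Db→C# = 12 semitones, 1 wider than the major seventh (11), so augmented.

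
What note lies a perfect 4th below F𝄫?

A fourth below F lands on the letter C.
A perfect fourth spans 5 semitones, so Fbb moves to pitch class 10. On the letter C that is Cbb.

Cbb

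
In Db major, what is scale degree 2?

Degree 2 takes the letter 1 step above D, which is E.
In major, degree 2 sits 2 semitones above the tonic. Db + 2 semitones is pitch class 3, spelled on E as Eb.

Eb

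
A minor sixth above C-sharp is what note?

A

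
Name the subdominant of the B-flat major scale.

Eb

Degree 4 takes the letter 3 steps above B, which is E.
In major, degree 4 sits 5 semitones above the tonic. Bb + 5 semitones is pitch class 3, spelled on E as Eb.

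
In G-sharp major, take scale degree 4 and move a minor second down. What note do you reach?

Scale degree 4 of G# major is C#.
A minor second (1 semitone) below C# lands on the letter B, giving B#.

B#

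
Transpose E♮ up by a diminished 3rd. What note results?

A third above E lands on the letter G.
A diminished third spans 2 semitones, so E moves to pitch class 6. On the letter G that is Gb.

Gb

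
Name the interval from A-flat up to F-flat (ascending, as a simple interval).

Counting letters A–B–C–D–E–F gives a sixth.
Ab→Fb = 8 semitones, 1 narrower than the major sixth (9), so minor.

minor sixth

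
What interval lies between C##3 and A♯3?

minor sixth

The letter names run C→A, a span of 5 letter steps, so the interval is some kind of sixth.
C## to A# is 8 semitones. A major sixth is 9, so 8 makes it minor.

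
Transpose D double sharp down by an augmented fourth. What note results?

A fourth below D lands on the letter A.
An augmented fourth spans 6 semitones, so D## moves to pitch class 10. On the letter A that is A#.

A#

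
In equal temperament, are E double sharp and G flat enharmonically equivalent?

E## is pitch class 6; Gb is pitch class 6.
All spellings map to pitch class 6, so they are enharmonically equivalent.

Yes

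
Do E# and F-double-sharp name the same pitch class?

Two spellings are enharmonically equivalent only if they share a pitch class.
Here E# → 5, F## → 7; 5 ≠ 7, so they are not.

No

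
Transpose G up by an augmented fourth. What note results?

C#

G up a perfect fourth is C, so the target letter is C.
From G, an augmented fourth is 6 semitones up: C#.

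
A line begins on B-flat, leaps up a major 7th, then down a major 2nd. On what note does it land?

A major seventh up from Bb is A (letter A, 11 semitones up).
A major second down from A is G (letter G, 2 semitones down).

G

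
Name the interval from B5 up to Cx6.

Counting letters B–C gives a second.
B→C## = 3 semitones, 1 wider than the major second (2), so augmented.

augmented second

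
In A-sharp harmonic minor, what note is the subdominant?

The A# harmonic minor scale runs A# B# C# D# E# F# G##.
Degree 4 is D#.

D#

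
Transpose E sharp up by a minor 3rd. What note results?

G#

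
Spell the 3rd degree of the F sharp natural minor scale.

Degree 3 takes the letter 2 steps above F, which is A.
In natural minor, degree 3 sits 3 semitones above the tonic. F# + 3 semitones is pitch class 9, spelled on A as A.

A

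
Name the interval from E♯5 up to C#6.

minor sixth

The letter names run E→C, a span of 5 letter steps, so the interval is some kind of sixth.
E# to C# is 8 semitones. A major sixth is 9, so 8 makes it minor.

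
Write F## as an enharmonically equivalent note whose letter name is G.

Plain G sits at the same pitch as F##, so on the letter G the same pitch needs a natural: G.

G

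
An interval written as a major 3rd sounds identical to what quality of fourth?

diminished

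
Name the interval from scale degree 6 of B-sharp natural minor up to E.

Scale degree 6 of B# natural minor is G#.
G# up to E: letters G→E make it a sixth; 8 semitones makes it minor.

minor sixth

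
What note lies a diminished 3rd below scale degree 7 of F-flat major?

C#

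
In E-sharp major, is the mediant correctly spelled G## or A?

Each scale degree takes a distinct letter name. Degree 3 of a scale on E must use the letter G.
G## and A are enharmonically the same pitch, but only G## uses the letter G, so it is the correct spelling here.

G##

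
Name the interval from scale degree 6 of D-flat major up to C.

Scale degree 6 of Db major is Bb.
Bb up to C: letters B→C make it a second; 2 semitones makes it major.

major second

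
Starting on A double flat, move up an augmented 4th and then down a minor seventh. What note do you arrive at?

Eb

An augmented fourth up from Abb is Db (letter D, 6 semitones up).
A minor seventh down from Db is Eb (letter E, 10 semitones down).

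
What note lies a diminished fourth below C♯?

G##

C down a perfect fourth is G, so the target letter is G.
From C#, a diminished fourth is 4 semitones down: G##.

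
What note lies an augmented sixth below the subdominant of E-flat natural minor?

Cbb

The subdominant of Eb natural minor is Ab.
An augmented sixth (10 semitones) below Ab lands on the letter C, giving Cbb.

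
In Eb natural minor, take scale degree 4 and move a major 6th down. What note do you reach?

Scale degree 4 of Eb natural minor is Ab.
A major sixth (9 semitones) below Ab lands on the letter C, giving Cb.

Cb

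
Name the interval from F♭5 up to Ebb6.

minor seventh

The letter names run F→E, a span of 6 letter steps, so the interval is some kind of seventh.
Fb to Ebb is 10 semitones. A major seventh is 11, so 10 makes it minor.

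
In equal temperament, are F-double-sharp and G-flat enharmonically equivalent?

Two spellings are enharmonically equivalent only if they share a pitch class.
Here F## → 7, Gb → 6; 6 ≠ 7, so they are not.

No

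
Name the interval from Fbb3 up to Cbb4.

perfect fifth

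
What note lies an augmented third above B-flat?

A third above B lands on the letter D.
An augmented third spans 5 semitones, so Bb moves to pitch class 3. On the letter D that is D#.

D#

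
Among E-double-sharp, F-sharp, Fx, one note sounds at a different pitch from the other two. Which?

F##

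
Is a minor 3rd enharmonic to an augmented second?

A minor third spans 3 semitones; an augmented second spans 3.
They are enharmonically equivalent.

Yes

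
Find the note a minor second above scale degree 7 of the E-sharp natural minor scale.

Scale degree 7 of E# natural minor is D#.
A minor second (1 semitone) above D# lands on the letter E, giving E.

E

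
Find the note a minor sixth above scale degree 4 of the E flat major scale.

Fb

Scale degree 4 of Eb major is Ab.
A minor sixth (8 semitones) above Ab lands on the letter F, giving Fb.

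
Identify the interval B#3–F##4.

The letter names run B→F, a span of 4 letter steps, so the interval is some kind of fifth.
B# to F## is 7 semitones. A perfect fifth is 7, so 7 makes it perfect.

perfect fifth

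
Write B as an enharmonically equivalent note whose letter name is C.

B is pitch class 11. The letter C alone is pitch class 0.
To reach pitch class 11 from C requires an offset of -1 semitone, i.e. flat: Cb.

Cb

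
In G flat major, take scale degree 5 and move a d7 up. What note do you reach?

Cbb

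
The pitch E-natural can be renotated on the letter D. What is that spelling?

D##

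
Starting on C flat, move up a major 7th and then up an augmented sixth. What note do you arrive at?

A major seventh up from Cb is Bb (letter B, 11 semitones up).
An augmented sixth up from Bb is G# (letter G, 10 semitones up).

G#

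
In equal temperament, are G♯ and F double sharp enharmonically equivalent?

No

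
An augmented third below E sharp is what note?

A third below E lands on the letter C.
An augmented third spans 5 semitones, so E# moves to pitch class 0. On the letter C that is C.

C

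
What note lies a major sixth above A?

F#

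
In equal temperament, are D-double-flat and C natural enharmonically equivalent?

Yes

Dbb is pitch class 0; C is pitch class 0.
All spellings map to pitch class 0, so they are enharmonically equivalent.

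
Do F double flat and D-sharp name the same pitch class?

Fbb = pitch class 3 and D# = pitch class 3 — the same pitch class, so they are enharmonic equivalents.

Yes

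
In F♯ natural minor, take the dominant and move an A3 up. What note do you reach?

The dominant of F# natural minor is C#.
An augmented third (5 semitones) above C# lands on the letter E, giving E##.

E##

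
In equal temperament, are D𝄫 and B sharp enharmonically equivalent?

Dbb = pitch class 0 and B# = pitch class 0 — the same pitch class, so they are enharmonic equivalents.

Yes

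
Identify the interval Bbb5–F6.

The letter names run B→F, a span of 4 letter steps, so the interval is some kind of fifth.
Bbb to F is 8 semitones. A perfect fifth is 7, so 8 makes it augmented.

augmented fifth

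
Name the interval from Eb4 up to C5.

Counting letters E–F–G–A–B–C gives a sixth.
Eb→C = 9 semitones, exactly the major sixth.

major sixth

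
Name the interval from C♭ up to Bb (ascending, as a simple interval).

The letter names run C→B, a span of 6 letter steps, so the interval is some kind of seventh.
Cb to Bb is 11 semitones. A major seventh is 11, so 11 makes it major.

major seventh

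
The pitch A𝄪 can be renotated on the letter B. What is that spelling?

Plain B sits at the same pitch as A##, so on the letter B the same pitch needs a natural: B.

B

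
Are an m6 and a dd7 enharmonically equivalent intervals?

A minor sixth spans 8 semitones; a doubly diminished seventh spans 8.
They are enharmonically equivalent.

Yes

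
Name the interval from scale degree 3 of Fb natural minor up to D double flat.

Scale degree 3 of Fb natural minor is Abb.
Abb up to Dbb: letters A→D make it a fourth; 5 semitones makes it perfect.

perfect fourth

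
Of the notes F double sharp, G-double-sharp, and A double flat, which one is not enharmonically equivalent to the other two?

G##

In 12-tone equal temperament, enharmonic equivalents share a pitch class. F## is pitch class 7; G## is pitch class 9; Abb is pitch class 7.
F## and Abb share pitch class 7, while G## is pitch class 9.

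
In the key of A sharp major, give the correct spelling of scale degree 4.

D#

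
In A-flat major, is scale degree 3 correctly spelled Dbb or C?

Each scale degree takes a distinct letter name. Degree 3 of a scale on A must use the letter C.
C and Dbb are enharmonically the same pitch, but only C uses the letter C, so it is the correct spelling here.

C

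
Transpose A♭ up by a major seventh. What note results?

A seventh above A lands on the letter G.
A major seventh spans 11 semitones, so Ab moves to pitch class 7. On the letter G that is G.

G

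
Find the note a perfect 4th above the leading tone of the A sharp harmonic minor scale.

C##

The leading tone of A# harmonic minor is G##.
A perfect fourth (5 semitones) above G## lands on the letter C, giving C##.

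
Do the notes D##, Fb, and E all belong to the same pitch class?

Yes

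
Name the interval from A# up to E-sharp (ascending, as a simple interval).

perfect fifth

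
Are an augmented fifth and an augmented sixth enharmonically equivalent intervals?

No

An augmented fifth spans 8 semitones; an augmented sixth spans 10.
The spans differ, so they are not enharmonic equivalents.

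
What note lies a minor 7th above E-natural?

E up a major seventh is D#, so the target letter is D.
From E, a minor seventh is 10 semitones up: D.

D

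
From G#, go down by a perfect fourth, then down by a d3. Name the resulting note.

A perfect fourth down from G# is D# (letter D, 5 semitones down).
A diminished third down from D# is B## (letter B, 2 semitones down).

B##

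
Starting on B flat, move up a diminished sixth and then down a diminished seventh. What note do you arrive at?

Ab

A diminished sixth up from Bb is Gbb (letter G, 7 semitones up).
A diminished seventh down from Gbb is Ab (letter A, 9 semitones down).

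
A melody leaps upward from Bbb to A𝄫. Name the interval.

The letter names run B→A, a span of 6 letter steps, so the interval is some kind of seventh.
Bbb to Abb is 10 semitones. A major seventh is 11, so 10 makes it minor.

minor seventh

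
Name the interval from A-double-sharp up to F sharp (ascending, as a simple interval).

The letter names run A→F, a span of 5 letter steps, so the interval is some kind of sixth.
A## to F# is 7 semitones. A major sixth is 9, so 7 makes it diminished.

diminished sixth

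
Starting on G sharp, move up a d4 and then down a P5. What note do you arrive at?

A diminished fourth up from G# is C (letter C, 4 semitones up).
A perfect fifth down from C is F (letter F, 7 semitones down).

F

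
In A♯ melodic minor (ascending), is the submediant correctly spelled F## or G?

Each scale degree takes a distinct letter name. Degree 6 of a scale on A must use the letter F.
F## and G are enharmonically the same pitch, but only F## uses the letter F, so it is the correct spelling here.

F##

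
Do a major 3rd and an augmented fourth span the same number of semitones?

No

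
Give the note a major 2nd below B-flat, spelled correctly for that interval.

Ab

A second below B lands on the letter A.
A major second spans 2 semitones, so Bb moves to pitch class 8. On the letter A that is Ab.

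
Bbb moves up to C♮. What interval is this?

The letter names run B→C, a span of 1 letter step, so the interval is some kind of second.
Bbb to C is 3 semitones. A major second is 2, so 3 makes it augmented.

augmented second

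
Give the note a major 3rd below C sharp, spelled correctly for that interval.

A

A third below C lands on the letter A.
A major third spans 4 semitones, so C# moves to pitch class 9. On the letter A that is A.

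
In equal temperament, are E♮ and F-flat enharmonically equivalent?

E = pitch class 4 and Fb = pitch class 4 — the same pitch class, so they are enharmonic equivalents.

Yes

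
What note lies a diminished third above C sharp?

Eb

A third above C lands on the letter E.
A diminished third spans 2 semitones, so C# moves to pitch class 3. On the letter E that is Eb.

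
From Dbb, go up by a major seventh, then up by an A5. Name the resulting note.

G

A major seventh up from Dbb is Cb (letter C, 11 semitones up).
An augmented fifth up from Cb is G (letter G, 8 semitones up).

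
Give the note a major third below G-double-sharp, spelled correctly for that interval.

E#

G down a major third is Eb, so the target letter is E.
From G##, a major third is 4 semitones down: E#.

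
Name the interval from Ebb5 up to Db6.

Counting letters E–F–G–A–B–C–D gives a seventh.
Ebb→Db = 11 semitones, exactly the major seventh.

major seventh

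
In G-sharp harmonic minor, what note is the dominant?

Degree 5 takes the letter 4 steps above G, which is D.
In harmonic minor, degree 5 sits 7 semitones above the tonic. G# + 7 semitones is pitch class 3, spelled on D as D#.

D#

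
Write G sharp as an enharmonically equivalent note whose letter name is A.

Plain A sits 1 semitone above G#, so on the letter A the same pitch needs a flat: Ab.

Ab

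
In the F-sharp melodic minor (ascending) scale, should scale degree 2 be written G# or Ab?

Each scale degree takes a distinct letter name. Degree 2 of a scale on F must use the letter G.
G# and Ab are enharmonically the same pitch, but only G# uses the letter G, so it is the correct spelling here.

G#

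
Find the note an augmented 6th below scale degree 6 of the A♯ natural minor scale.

Scale degree 6 of A# natural minor is F#.
An augmented sixth (10 semitones) below F# lands on the letter A, giving Ab.

Ab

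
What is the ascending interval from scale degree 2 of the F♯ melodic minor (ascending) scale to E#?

Scale degree 2 of F# melodic minor (ascending) is G#.
G# up to E#: letters G→E make it a sixth; 9 semitones makes it major.

major sixth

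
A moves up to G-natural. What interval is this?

minor seventh

Counting letters A–B–C–D–E–F–G gives a seventh.
A→G = 10 semitones, 1 narrower than the major seventh (11), so minor.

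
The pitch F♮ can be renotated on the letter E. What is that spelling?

Plain E sits 1 semitone below F, so on the letter E the same pitch needs a sharp: E#.

E#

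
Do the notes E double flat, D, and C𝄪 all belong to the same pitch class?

Yes

Ebb is pitch class 2; D is pitch class 2; C## is pitch class 2.
All spellings map to pitch class 2, so they are enharmonically equivalent.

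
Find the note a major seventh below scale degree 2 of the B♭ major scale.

Scale degree 2 of Bb major is C.
A major seventh (11 semitones) below C lands on the letter D, giving Db.

Db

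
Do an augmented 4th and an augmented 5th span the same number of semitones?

An augmented fourth spans 6 semitones; an augmented fifth spans 8.
The spans differ, so they are not enharmonic equivalents.

No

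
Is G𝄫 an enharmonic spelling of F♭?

Gbb is pitch class 5; Fb is pitch class 4.
The pitch classes differ (5 vs. 4), so they are not enharmonic equivalents.

No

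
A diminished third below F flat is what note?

D

A third below F lands on the letter D.
A diminished third spans 2 semitones, so Fb moves to pitch class 2. On the letter D that is D.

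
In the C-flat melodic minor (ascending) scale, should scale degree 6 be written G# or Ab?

Each scale degree takes a distinct letter name. Degree 6 of a scale on C must use the letter A.
Ab and G# are enharmonically the same pitch, but only Ab uses the letter A, so it is the correct spelling here.

Ab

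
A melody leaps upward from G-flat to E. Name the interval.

augmented sixth

Counting letters G–A–B–C–D–E gives a sixth.
Gb→E = 10 semitones, 1 wider than the major sixth (9), so augmented.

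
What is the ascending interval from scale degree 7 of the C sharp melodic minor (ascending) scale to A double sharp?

Scale degree 7 of C# melodic minor (ascending) is B#.
B# up to A##: letters B→A make it a seventh; 11 semitones makes it major.

major seventh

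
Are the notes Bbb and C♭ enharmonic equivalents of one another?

No

Two spellings are enharmonically equivalent only if they share a pitch class.
Here Bbb → 9, Cb → 11; 9 ≠ 11, so they are not.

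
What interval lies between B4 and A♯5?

Counting letters B–C–D–E–F–G–A gives a seventh.
B→A# = 11 semitones, exactly the major seventh.

major seventh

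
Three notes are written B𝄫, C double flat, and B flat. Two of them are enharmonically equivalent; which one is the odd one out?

In 12-tone equal temperament, enharmonic equivalents share a pitch class. Bbb is pitch class 9; Cbb is pitch class 10; Bb is pitch class 10.
Cbb and Bb share pitch class 10, while Bbb is pitch class 9.

Bbb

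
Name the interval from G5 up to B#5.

Counting letters G–A–B gives a third.
G→B# = 5 semitones, 1 wider than the major third (4), so augmented.

augmented third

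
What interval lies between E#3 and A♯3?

The letter names run E→A, a span of 3 letter steps, so the interval is some kind of fourth.
E# to A# is 5 semitones. A perfect fourth is 5, so 5 makes it perfect.

perfect fourth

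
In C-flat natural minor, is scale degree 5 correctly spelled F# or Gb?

Each scale degree takes a distinct letter name. Degree 5 of a scale on C must use the letter G.
Gb and F# are enharmonically the same pitch, but only Gb uses the letter G, so it is the correct spelling here.

Gb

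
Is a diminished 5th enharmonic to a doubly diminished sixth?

Yes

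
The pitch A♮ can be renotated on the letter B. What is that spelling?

Plain B sits 2 semitones above A, so on the letter B the same pitch needs a double flat: Bbb.

Bbb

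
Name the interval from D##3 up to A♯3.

diminished fifth

Counting letters D–E–F–G–A gives a fifth.
D##→A# = 6 semitones, 1 narrower than the perfect fifth (7), so diminished.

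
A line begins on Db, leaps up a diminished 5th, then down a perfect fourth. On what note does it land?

A diminished fifth up from Db is Abb (letter A, 6 semitones up).
A perfect fourth down from Abb is Ebb (letter E, 5 semitones down).

Ebb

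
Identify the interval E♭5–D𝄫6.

diminished seventh

The letter names run E→D, a span of 6 letter steps, so the interval is some kind of seventh.
Eb to Dbb is 9 semitones. A major seventh is 11, so 9 makes it diminished.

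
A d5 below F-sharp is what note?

B#

A fifth below F lands on the letter B.
A diminished fifth spans 6 semitones, so F# moves to pitch class 0. On the letter B that is B#.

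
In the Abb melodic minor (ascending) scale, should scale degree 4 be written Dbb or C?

Each scale degree takes a distinct letter name. Degree 4 of a scale on A must use the letter D.
Dbb and C are enharmonically the same pitch, but only Dbb uses the letter D, so it is the correct spelling here.

Dbb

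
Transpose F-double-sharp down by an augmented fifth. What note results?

B

F down a perfect fifth is Bb, so the target letter is B.
From F##, an augmented fifth is 8 semitones down: B.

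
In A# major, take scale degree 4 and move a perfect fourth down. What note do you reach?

A#

Scale degree 4 of A# major is D#.
A perfect fourth (5 semitones) below D# lands on the letter A, giving A#.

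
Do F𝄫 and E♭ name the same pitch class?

Yes

Fbb = pitch class 3 and Eb = pitch class 3 — the same pitch class, so they are enharmonic equivalents.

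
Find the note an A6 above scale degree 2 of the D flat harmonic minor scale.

C#

Scale degree 2 of Db harmonic minor is Eb.
An augmented sixth (10 semitones) above Eb lands on the letter C, giving C#.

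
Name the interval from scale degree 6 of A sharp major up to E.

diminished seventh

Scale degree 6 of A# major is F##.
F## up to E: letters F→E make it a seventh; 9 semitones makes it diminished.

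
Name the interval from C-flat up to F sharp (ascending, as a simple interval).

doubly augmented fourth

Counting letters C–D–E–F gives a fourth.
Cb→F# = 7 semitones, 2 wider than the perfect fourth (5), so doubly augmented.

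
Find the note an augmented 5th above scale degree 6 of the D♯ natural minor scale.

F##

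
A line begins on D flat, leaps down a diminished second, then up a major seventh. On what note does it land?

A diminished second down from Db is C# (letter C, 0 semitones down).
A major seventh up from C# is B# (letter B, 11 semitones up).

B#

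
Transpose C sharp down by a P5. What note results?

A fifth below C lands on the letter F.
A perfect fifth spans 7 semitones, so C# moves to pitch class 6. On the letter F that is F#.

F#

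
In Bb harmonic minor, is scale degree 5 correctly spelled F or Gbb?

F

Each scale degree takes a distinct letter name. Degree 5 of a scale on B must use the letter F.
F and Gbb are enharmonically the same pitch, but only F uses the letter F, so it is the correct spelling here.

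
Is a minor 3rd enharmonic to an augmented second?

A minor third spans 3 semitones; an augmented second spans 3.
They are enharmonically equivalent.

Yes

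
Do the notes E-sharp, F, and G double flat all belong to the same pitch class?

Yes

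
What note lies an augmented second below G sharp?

A second below G lands on the letter F.
An augmented second spans 3 semitones, so G# moves to pitch class 5. On the letter F that is F.

F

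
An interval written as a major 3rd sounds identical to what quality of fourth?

A major third spans 4 semitones.
A fourth spanning 4 semitones is diminished (the perfect fourth is 5).

diminished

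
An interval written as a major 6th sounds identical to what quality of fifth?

doubly augmented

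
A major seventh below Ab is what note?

Bbb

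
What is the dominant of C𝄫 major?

Degree 5 takes the letter 4 steps above C, which is G.
In major, degree 5 sits 7 semitones above the tonic. Cbb + 7 semitones is pitch class 5, spelled on G as Gbb.

Gbb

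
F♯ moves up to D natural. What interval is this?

Counting letters F–G–A–B–C–D gives a sixth.
F#→D = 8 semitones, 1 narrower than the major sixth (9), so minor.

minor sixth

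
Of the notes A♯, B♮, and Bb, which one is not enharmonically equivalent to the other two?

B

In 12-tone equal temperament, enharmonic equivalents share a pitch class. A# is pitch class 10; B is pitch class 11; Bb is pitch class 10.
A# and Bb share pitch class 10, while B is pitch class 11.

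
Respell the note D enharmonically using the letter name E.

Ebb

D is pitch class 2. The letter E alone is pitch class 4.
To reach pitch class 2 from E requires an offset of -2 semitones, i.e. double flat: Ebb.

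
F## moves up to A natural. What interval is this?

diminished third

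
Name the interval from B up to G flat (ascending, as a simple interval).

diminished sixth

Counting letters B–C–D–E–F–G gives a sixth.
B→Gb = 7 semitones, 2 narrower than the major sixth (9), so diminished.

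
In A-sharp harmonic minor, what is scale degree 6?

F#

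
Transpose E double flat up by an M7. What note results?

Db

E up a major seventh is D#, so the target letter is D.
From Ebb, a major seventh is 11 semitones up: Db.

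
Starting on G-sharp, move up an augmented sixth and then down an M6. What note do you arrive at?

G##

An augmented sixth up from G# is E## (letter E, 10 semitones up).
A major sixth down from E## is G## (letter G, 9 semitones down).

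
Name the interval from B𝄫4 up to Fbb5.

diminished fifth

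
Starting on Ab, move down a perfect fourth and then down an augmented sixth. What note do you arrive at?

Gbb

A perfect fourth down from Ab is Eb (letter E, 5 semitones down).
An augmented sixth down from Eb is Gbb (letter G, 10 semitones down).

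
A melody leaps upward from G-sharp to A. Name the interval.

minor second

Counting letters G–A gives a second.
G#→A = 1 semitone, 1 narrower than the major second (2), so minor.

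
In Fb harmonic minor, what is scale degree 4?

Bbb

Degree 4 takes the letter 3 steps above F, which is B.
In harmonic minor, degree 4 sits 5 semitones above the tonic. Fb + 5 semitones is pitch class 9, spelled on B as Bbb.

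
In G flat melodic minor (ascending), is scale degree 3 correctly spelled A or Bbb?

Bbb

Each scale degree takes a distinct letter name. Degree 3 of a scale on G must use the letter B.
Bbb and A are enharmonically the same pitch, but only Bbb uses the letter B, so it is the correct spelling here.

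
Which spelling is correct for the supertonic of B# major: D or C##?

Each scale degree takes a distinct letter name. Degree 2 of a scale on B must use the letter C.
C## and D are enharmonically the same pitch, but only C## uses the letter C, so it is the correct spelling here.

C##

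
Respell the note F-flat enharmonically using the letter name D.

Fb is pitch class 4. The letter D alone is pitch class 2.
To reach pitch class 4 from D requires an offset of +2 semitones, i.e. double sharp: D##.

D##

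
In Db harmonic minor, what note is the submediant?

Bbb

Degree 6 takes the letter 5 steps above D, which is B.
In harmonic minor, degree 6 sits 8 semitones above the tonic. Db + 8 semitones is pitch class 9, spelled on B as Bbb.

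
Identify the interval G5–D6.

perfect fifth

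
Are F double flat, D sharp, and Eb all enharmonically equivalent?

Yes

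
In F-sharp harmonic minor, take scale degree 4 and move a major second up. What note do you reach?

Scale degree 4 of F# harmonic minor is B.
A major second (2 semitones) above B lands on the letter C, giving C#.

C#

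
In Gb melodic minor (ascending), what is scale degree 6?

Eb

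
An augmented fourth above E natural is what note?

A#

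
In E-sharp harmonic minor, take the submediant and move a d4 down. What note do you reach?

G##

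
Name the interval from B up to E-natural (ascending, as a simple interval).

perfect fourth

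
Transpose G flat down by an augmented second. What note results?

G down a major second is F, so the target letter is F.
From Gb, an augmented second is 3 semitones down: Fbb.

Fbb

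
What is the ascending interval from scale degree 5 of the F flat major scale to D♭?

Scale degree 5 of Fb major is Cb.
Cb up to Db: letters C→D make it a second; 2 semitones makes it major.

major second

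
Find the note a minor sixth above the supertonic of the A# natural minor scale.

G#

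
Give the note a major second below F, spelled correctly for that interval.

A second below F lands on the letter E.
A major second spans 2 semitones, so F moves to pitch class 3. On the letter E that is Eb.

Eb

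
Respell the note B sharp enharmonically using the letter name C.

Plain C sits at the same pitch as B#, so on the letter C the same pitch needs a natural: C.

C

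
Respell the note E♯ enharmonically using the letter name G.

Gbb

Plain G sits 2 semitones above E#, so on the letter G the same pitch needs a double flat: Gbb.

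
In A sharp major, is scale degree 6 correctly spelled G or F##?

Each scale degree takes a distinct letter name. Degree 6 of a scale on A must use the letter F.
F## and G are enharmonically the same pitch, but only F## uses the letter F, so it is the correct spelling here.

F##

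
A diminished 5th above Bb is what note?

B up a perfect fifth is F#, so the target letter is F.
From Bb, a diminished fifth is 6 semitones up: Fb.

Fb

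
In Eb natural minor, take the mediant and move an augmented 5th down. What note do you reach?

Cbb

The mediant of Eb natural minor is Gb.
An augmented fifth (8 semitones) below Gb lands on the letter C, giving Cbb.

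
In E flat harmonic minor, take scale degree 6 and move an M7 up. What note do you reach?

Bb

Scale degree 6 of Eb harmonic minor is Cb.
A major seventh (11 semitones) above Cb lands on the letter B, giving Bb.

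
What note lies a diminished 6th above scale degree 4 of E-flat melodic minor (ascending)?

Fbb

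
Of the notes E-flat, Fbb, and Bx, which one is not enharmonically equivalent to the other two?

In 12-tone equal temperament, enharmonic equivalents share a pitch class. Eb is pitch class 3; Fbb is pitch class 3; B## is pitch class 1.
Eb and Fbb share pitch class 3, while B## is pitch class 1.

B##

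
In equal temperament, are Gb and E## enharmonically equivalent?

Gb = pitch class 6 and E## = pitch class 6 — the same pitch class, so they are enharmonic equivalents.

Yes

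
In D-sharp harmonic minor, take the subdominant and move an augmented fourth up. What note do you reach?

C##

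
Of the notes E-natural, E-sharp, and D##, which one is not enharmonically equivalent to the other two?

In 12-tone equal temperament, enharmonic equivalents share a pitch class. E is pitch class 4; E# is pitch class 5; D## is pitch class 4.
E and D## share pitch class 4, while E# is pitch class 5.

E#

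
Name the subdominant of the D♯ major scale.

Degree 4 takes the letter 3 steps above D, which is G.
In major, degree 4 sits 5 semitones above the tonic. D# + 5 semitones is pitch class 8, spelled on G as G#.

G#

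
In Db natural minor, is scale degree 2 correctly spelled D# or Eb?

Each scale degree takes a distinct letter name. Degree 2 of a scale on D must use the letter E.
Eb and D# are enharmonically the same pitch, but only Eb uses the letter E, so it is the correct spelling here.

Eb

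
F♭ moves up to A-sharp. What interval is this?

Counting letters F–G–A gives a third.
Fb→A# = 6 semitones, 2 wider than the major third (4), so doubly augmented.

doubly augmented third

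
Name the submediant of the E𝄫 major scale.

The Ebb major scale runs Ebb Fb Gb Abb Bbb Cb Db.
Degree 6 is Cb.

Cb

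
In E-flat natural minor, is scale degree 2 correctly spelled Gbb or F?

F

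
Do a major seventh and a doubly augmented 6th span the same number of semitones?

A major seventh spans 11 semitones; a doubly augmented sixth spans 11.
They are enharmonically equivalent.

Yes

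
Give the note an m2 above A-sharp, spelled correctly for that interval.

B

A up a major second is B, so the target letter is B.
From A#, a minor second is 1 semitone up: B.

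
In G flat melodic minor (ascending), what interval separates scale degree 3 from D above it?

Scale degree 3 of Gb melodic minor (ascending) is Bbb.
Bbb up to D: letters B→D make it a third; 5 semitones makes it augmented.

augmented third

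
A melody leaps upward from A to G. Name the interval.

minor seventh

The letter names run A→G, a span of 6 letter steps, so the interval is some kind of seventh.
A to G is 10 semitones. A major seventh is 11, so 10 makes it minor.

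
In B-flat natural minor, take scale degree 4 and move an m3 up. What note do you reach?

Scale degree 4 of Bb natural minor is Eb.
A minor third (3 semitones) above Eb lands on the letter G, giving Gb.

Gb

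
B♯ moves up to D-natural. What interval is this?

diminished third

Counting letters B–C–D gives a third.
B#→D = 2 semitones, 2 narrower than the major third (4), so diminished.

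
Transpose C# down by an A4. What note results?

G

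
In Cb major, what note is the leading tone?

Degree 7 takes the letter 6 steps above C, which is B.
In major, degree 7 sits 11 semitones above the tonic. Cb + 11 semitones is pitch class 10, spelled on B as Bb.

Bb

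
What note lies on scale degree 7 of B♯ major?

A##

Degree 7 takes the letter 6 steps above B, which is A.
In major, degree 7 sits 11 semitones above the tonic. B# + 11 semitones is pitch class 11, spelled on A as A##.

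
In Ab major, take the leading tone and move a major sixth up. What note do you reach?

The leading tone of Ab major is G.
A major sixth (9 semitones) above G lands on the letter E, giving E.

E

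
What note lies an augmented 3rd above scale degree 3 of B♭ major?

Scale degree 3 of Bb major is D.
An augmented third (5 semitones) above D lands on the letter F, giving F##.

F##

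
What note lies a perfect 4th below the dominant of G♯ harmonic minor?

The dominant of G# harmonic minor is D#.
A perfect fourth (5 semitones) below D# lands on the letter A, giving A#.

A#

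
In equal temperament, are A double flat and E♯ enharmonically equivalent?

Abb is pitch class 7; E# is pitch class 5.
The pitch classes differ (7 vs. 5), so they are not enharmonic equivalents.

No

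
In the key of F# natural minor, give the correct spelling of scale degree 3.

A

Degree 3 takes the letter 2 steps above F, which is A.
In natural minor, degree 3 sits 3 semitones above the tonic. F# + 3 semitones is pitch class 9, spelled on A as A.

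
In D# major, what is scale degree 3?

The D# major scale runs D# E# F## G# A# B# C##.
Degree 3 is F##.

F##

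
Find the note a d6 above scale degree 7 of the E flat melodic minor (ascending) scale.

Bbb

Scale degree 7 of Eb melodic minor (ascending) is D.
A diminished sixth (7 semitones) above D lands on the letter B, giving Bbb.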